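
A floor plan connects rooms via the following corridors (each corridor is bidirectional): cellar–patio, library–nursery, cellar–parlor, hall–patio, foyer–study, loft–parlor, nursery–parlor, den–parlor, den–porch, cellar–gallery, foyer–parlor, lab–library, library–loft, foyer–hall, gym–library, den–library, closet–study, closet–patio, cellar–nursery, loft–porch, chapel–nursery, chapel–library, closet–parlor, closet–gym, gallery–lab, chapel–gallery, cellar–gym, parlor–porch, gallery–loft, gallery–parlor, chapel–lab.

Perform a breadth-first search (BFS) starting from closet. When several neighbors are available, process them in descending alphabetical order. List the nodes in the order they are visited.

Visit closet; enqueue study, patio, parlor, gym → queue [study, patio, parlor, gym]
Visit study; enqueue foyer → queue [patio, parlor, gym, foyer]
Visit patio; enqueue hall, cellar → queue [parlor, gym, foyer, hall, cellar]
Visit parlor; enqueue porch, nursery, loft, gallery, den → queue [gym, foyer, hall, cellar, porch, nursery, loft, gallery, den]
Visit gym; enqueue library → queue [foyer, hall, cellar, porch, nursery, loft, gallery, den, library]
Visit foyer → queue [hall, cellar, porch, nursery, loft, gallery, den, library]
Visit hall → queue [cellar, porch, nursery, loft, gallery, den, library]
Visit cellar → queue [porch, nursery, loft, gallery, den, library]
Visit porch → queue [nursery, loft, gallery, den, library]
Visit nursery; enqueue chapel → queue [loft, gallery, den, library, chapel]
Visit loft → queue [gallery, den, library, chapel]
Visit gallery; enqueue lab → queue [den, library, chapel, lab]
Visit den → queue [library, chapel, lab]
Visit library → queue [chapel, lab]
Visit chapel → queue [lab]
Visit lab → queue []

closet, study, patio, parlor, gym, foyer, hall, cellar, porch, nursery, loft, gallery, den, library, chapel, lab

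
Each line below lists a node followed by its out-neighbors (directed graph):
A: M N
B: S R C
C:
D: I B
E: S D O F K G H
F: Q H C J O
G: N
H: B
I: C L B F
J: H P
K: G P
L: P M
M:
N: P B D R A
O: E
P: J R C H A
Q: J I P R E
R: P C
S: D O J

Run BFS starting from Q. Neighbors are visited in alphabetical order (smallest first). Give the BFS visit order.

Q -> E -> I -> J -> P -> R -> D -> F -> G -> H -> K -> O -> S -> B -> C -> L -> A -> N -> M

Visit Q; enqueue E, I, J, P, R → queue [E, I, J, P, R]
Visit E; enqueue D, F, G, H, K, O, S → queue [I, J, P, R, D, F, G, H, K, O, S]
Visit I; enqueue B, C, L → queue [J, P, R, D, F, G, H, K, O, S, B, C, L]
Visit J → queue [P, R, D, F, G, H, K, O, S, B, C, L]
Visit P; enqueue A → queue [R, D, F, G, H, K, O, S, B, C, L, A]
Visit R → queue [D, F, G, H, K, O, S, B, C, L, A]
Visit D → queue [F, G, H, K, O, S, B, C, L, A]
Visit F → queue [G, H, K, O, S, B, C, L, A]
Visit G; enqueue N → queue [H, K, O, S, B, C, L, A, N]
Visit H → queue [K, O, S, B, C, L, A, N]
Visit K → queue [O, S, B, C, L, A, N]
Visit O → queue [S, B, C, L, A, N]
Visit S → queue [B, C, L, A, N]
Visit B → queue [C, L, A, N]
Visit C → queue [L, A, N]
Visit L; enqueue M → queue [A, N, M]
Visit A → queue [N, M]
Visit N → queue [M]
Visit M → queue []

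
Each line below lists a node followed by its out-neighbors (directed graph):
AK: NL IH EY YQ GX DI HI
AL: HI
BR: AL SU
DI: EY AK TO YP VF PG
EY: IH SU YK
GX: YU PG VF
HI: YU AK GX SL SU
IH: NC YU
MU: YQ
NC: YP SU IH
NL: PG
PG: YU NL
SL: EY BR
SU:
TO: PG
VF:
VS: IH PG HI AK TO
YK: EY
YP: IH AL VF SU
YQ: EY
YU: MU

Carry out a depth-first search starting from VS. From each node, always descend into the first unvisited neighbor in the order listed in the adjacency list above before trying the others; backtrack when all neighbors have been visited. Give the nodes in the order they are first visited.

Visit VS
VS → IH
IH → NC
NC → YP
YP → AL
AL → HI
HI → YU
YU → MU
MU → YQ
YQ → EY
EY → SU
EY → YK
HI → AK
AK → NL
NL → PG
AK → GX
GX → VF
AK → DI
DI → TO
HI → SL
SL → BR

VS, IH, NC, YP, AL, HI, YU, MU, YQ, EY, SU, YK, AK, NL, PG, GX, VF, DI, TO, SL, BR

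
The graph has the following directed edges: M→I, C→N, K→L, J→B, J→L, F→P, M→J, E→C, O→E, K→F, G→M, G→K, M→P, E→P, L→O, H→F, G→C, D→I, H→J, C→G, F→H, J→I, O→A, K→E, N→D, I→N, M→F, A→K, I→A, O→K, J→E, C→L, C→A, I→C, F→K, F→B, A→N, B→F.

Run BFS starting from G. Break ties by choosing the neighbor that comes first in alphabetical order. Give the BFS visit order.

Visit G; enqueue C, K, M → queue [C, K, M]
Visit C; enqueue A, L, N → queue [K, M, A, L, N]
Visit K; enqueue E, F → queue [M, A, L, N, E, F]
Visit M; enqueue I, J, P → queue [A, L, N, E, F, I, J, P]
Visit A → queue [L, N, E, F, I, J, P]
Visit L; enqueue O → queue [N, E, F, I, J, P, O]
Visit N; enqueue D → queue [E, F, I, J, P, O, D]
Visit E → queue [F, I, J, P, O, D]
Visit F; enqueue B, H → queue [I, J, P, O, D, B, H]
Visit I → queue [J, P, O, D, B, H]
Visit J → queue [P, O, D, B, H]
Visit P → queue [O, D, B, H]
Visit O → queue [D, B, H]
Visit D → queue [B, H]
Visit B → queue [H]
Visit H → queue []

G, C, K, M, A, L, N, E, F, I, J, P, O, D, B, H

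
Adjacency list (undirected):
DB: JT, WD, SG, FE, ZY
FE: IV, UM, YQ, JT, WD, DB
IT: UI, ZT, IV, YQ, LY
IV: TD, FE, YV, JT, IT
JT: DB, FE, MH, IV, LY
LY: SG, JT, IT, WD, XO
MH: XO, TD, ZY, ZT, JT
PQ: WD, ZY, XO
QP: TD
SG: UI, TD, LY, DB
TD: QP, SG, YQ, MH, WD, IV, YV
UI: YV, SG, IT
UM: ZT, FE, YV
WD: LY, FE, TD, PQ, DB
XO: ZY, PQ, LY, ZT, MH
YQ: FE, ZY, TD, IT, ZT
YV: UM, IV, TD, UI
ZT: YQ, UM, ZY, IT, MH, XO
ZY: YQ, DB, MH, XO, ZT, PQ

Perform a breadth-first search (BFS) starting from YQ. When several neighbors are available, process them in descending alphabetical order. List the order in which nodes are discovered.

Visit YQ; enqueue ZY, ZT, TD, IT, FE → queue [ZY, ZT, TD, IT, FE]
Visit ZY; enqueue XO, PQ, MH, DB → queue [ZT, TD, IT, FE, XO, PQ, MH, DB]
Visit ZT; enqueue UM → queue [TD, IT, FE, XO, PQ, MH, DB, UM]
Visit TD; enqueue YV, WD, SG, QP, IV → queue [IT, FE, XO, PQ, MH, DB, UM, YV, WD, SG, QP, IV]
Visit IT; enqueue UI, LY → queue [FE, XO, PQ, MH, DB, UM, YV, WD, SG, QP, IV, UI, LY]
Visit FE; enqueue JT → queue [XO, PQ, MH, DB, UM, YV, WD, SG, QP, IV, UI, LY, JT]
Visit XO → queue [PQ, MH, DB, UM, YV, WD, SG, QP, IV, UI, LY, JT]
Visit PQ → queue [MH, DB, UM, YV, WD, SG, QP, IV, UI, LY, JT]
Visit MH → queue [DB, UM, YV, WD, SG, QP, IV, UI, LY, JT]
Visit DB → queue [UM, YV, WD, SG, QP, IV, UI, LY, JT]
Visit UM → queue [YV, WD, SG, QP, IV, UI, LY, JT]
Visit YV → queue [WD, SG, QP, IV, UI, LY, JT]
Visit WD → queue [SG, QP, IV, UI, LY, JT]
Visit SG → queue [QP, IV, UI, LY, JT]
Visit QP → queue [IV, UI, LY, JT]
Visit IV → queue [UI, LY, JT]
Visit UI → queue [LY, JT]
Visit LY → queue [JT]
Visit JT → queue []

YQ, ZY, ZT, TD, IT, FE, XO, PQ, MH, DB, UM, YV, WD, SG, QP, IV, UI, LY, JT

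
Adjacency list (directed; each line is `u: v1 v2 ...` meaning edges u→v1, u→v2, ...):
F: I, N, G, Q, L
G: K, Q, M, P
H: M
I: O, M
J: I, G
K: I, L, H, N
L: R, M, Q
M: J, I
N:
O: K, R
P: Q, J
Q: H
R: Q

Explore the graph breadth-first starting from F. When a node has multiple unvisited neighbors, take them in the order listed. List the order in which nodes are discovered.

F → I → N → G → Q → L → O → M → K → P → H → R → J

Visit F; enqueue I, N, G, Q, L → queue [I, N, G, Q, L]
Visit I; enqueue O, M → queue [N, G, Q, L, O, M]
Visit N → queue [G, Q, L, O, M]
Visit G; enqueue K, P → queue [Q, L, O, M, K, P]
Visit Q; enqueue H → queue [L, O, M, K, P, H]
Visit L; enqueue R → queue [O, M, K, P, H, R]
Visit O → queue [M, K, P, H, R]
Visit M; enqueue J → queue [K, P, H, R, J]
Visit K → queue [P, H, R, J]
Visit P → queue [H, R, J]
Visit H → queue [R, J]
Visit R → queue [J]
Visit J → queue []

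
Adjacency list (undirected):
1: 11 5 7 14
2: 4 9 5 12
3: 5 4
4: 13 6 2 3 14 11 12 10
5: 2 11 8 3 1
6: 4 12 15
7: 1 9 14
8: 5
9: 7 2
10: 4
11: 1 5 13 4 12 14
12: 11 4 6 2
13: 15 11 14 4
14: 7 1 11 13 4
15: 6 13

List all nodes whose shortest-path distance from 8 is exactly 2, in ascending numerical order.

Level 0: 8
Level 1: 5
Level 2: 1, 2, 3, 11
Level 3: 4, 7, 9, 12, 13, 14
Level 4: 6, 10, 15

1, 2, 3, 11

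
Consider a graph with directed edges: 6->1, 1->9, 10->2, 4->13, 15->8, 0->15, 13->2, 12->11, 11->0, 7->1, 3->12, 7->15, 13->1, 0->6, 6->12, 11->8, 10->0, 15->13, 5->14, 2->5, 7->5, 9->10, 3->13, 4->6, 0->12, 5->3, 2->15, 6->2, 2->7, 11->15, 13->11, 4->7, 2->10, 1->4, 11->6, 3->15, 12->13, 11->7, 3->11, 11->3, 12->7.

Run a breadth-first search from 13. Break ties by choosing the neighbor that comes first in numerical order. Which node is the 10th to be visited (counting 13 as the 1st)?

15

Visit 13; enqueue 1, 2, 11 → queue [1, 2, 11]
Visit 1; enqueue 4, 9 → queue [2, 11, 4, 9]
Visit 2; enqueue 5, 7, 10, 15 → queue [11, 4, 9, 5, 7, 10, 15]
Visit 11; enqueue 0, 3, 6, 8 → queue [4, 9, 5, 7, 10, 15, 0, 3, 6, 8]
Visit 4 → queue [9, 5, 7, 10, 15, 0, 3, 6, 8]
Visit 9 → queue [5, 7, 10, 15, 0, 3, 6, 8]
Visit 5; enqueue 14 → queue [7, 10, 15, 0, 3, 6, 8, 14]
Visit 7 → queue [10, 15, 0, 3, 6, 8, 14]
Visit 10 → queue [15, 0, 3, 6, 8, 14]
Visit 15 → queue [0, 3, 6, 8, 14]
Visit 0; enqueue 12 → queue [3, 6, 8, 14, 12]
Visit 3 → queue [6, 8, 14, 12]
Visit 6 → queue [8, 14, 12]
Visit 8 → queue [14, 12]
Visit 14 → queue [12]
Visit 12 → queue []

Visit order: 13, 1, 2, 11, 4, 9, 5, 7, 10, 15, 0, 3, 6, 8, 14, 12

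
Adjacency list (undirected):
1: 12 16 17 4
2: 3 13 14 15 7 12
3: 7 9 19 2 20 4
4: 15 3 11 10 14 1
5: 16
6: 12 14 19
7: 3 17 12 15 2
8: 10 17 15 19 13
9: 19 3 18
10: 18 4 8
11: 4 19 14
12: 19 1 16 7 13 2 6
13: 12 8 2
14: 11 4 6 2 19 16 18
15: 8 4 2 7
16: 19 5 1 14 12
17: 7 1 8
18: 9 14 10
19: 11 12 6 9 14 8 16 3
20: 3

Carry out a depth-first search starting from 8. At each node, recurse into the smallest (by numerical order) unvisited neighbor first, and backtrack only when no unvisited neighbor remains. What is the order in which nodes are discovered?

Visit 8
8 → 10
10 → 4
4 → 1
1 → 12
12 → 2
2 → 3
3 → 7
7 → 15
7 → 17
3 → 9
9 → 18
18 → 14
14 → 6
6 → 19
19 → 11
19 → 16
16 → 5
3 → 20
2 → 13

8 -> 10 -> 4 -> 1 -> 12 -> 2 -> 3 -> 7 -> 15 -> 17 -> 9 -> 18 -> 14 -> 6 -> 19 -> 11 -> 16 -> 5 -> 20 -> 13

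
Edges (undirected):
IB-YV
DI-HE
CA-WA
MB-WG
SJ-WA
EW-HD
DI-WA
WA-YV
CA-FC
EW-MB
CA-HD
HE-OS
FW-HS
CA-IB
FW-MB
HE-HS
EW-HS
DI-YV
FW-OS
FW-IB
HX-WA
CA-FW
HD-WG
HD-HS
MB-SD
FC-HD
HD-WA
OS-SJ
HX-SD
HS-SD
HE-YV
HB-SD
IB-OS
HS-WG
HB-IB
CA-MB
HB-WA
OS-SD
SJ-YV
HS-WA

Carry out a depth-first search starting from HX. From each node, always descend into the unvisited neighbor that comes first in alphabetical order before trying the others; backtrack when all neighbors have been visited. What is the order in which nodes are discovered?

Visit HX
HX → SD
SD → HB
HB → IB
IB → CA
CA → FC
FC → HD
HD → EW
EW → HS
HS → FW
FW → MB
MB → WG
FW → OS
OS → HE
HE → DI
DI → WA
WA → SJ
SJ → YV

HX → SD → HB → IB → CA → FC → HD → EW → HS → FW → MB → WG → OS → HE → DI → WA → SJ → YV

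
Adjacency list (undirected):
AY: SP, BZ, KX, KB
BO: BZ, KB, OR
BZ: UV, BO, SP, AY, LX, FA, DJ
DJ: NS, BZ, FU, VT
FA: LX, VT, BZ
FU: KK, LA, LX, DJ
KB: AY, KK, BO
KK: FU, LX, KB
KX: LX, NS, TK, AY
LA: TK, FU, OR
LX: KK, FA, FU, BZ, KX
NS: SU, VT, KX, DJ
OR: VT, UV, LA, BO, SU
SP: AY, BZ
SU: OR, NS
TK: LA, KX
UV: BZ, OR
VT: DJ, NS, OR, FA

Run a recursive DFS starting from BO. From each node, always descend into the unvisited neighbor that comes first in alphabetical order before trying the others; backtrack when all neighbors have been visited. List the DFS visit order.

BO, BZ, AY, KB, KK, FU, DJ, NS, KX, LX, FA, VT, OR, LA, TK, SU, UV, SP

Visit BO
BO → BZ
BZ → AY
AY → KB
KB → KK
KK → FU
FU → DJ
DJ → NS
NS → KX
KX → LX
LX → FA
FA → VT
VT → OR
OR → LA
LA → TK
OR → SU
OR → UV
AY → SP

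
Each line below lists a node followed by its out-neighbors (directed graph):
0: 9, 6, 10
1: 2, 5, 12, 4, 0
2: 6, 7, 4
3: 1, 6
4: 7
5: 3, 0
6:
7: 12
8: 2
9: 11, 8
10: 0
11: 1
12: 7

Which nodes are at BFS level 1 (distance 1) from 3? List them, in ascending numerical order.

1, 6

Level 0: 3
Level 1: 1, 6
Level 2: 0, 2, 4, 5, 12
Level 3: 7, 9, 10
Level 4: 8, 11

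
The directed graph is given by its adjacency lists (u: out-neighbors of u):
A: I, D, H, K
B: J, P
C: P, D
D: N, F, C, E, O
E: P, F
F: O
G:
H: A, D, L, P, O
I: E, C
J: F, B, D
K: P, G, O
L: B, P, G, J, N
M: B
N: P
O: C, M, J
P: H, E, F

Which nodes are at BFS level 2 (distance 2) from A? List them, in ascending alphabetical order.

Level 0: A
Level 1: D, H, I, K
Level 2: C, E, F, G, L, N, O, P
Level 3: B, J, M

C, E, F, G, L, N, O, P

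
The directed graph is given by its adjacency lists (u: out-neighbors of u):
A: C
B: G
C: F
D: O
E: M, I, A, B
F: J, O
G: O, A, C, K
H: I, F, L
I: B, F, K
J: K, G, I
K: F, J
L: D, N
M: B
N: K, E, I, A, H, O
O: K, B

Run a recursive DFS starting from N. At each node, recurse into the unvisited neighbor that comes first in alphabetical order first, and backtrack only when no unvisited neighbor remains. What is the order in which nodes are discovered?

Visit N
N → A
A → C
C → F
F → J
J → G
G → K
G → O
O → B
J → I
N → E
E → M
N → H
H → L
L → D

N -> A -> C -> F -> J -> G -> K -> O -> B -> I -> E -> M -> H -> L -> D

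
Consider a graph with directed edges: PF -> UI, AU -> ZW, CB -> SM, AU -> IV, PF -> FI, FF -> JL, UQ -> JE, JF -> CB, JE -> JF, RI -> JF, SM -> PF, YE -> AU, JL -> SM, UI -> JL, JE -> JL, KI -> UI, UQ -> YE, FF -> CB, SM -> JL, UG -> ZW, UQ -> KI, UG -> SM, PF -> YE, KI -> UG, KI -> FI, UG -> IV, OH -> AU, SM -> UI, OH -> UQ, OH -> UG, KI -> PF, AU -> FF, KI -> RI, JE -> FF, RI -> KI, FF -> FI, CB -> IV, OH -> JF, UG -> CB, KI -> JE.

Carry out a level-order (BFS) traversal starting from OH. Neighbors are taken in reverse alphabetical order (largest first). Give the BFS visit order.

Visit OH; enqueue UQ, UG, JF, AU → queue [UQ, UG, JF, AU]
Visit UQ; enqueue YE, KI, JE → queue [UG, JF, AU, YE, KI, JE]
Visit UG; enqueue ZW, SM, IV, CB → queue [JF, AU, YE, KI, JE, ZW, SM, IV, CB]
Visit JF → queue [AU, YE, KI, JE, ZW, SM, IV, CB]
Visit AU; enqueue FF → queue [YE, KI, JE, ZW, SM, IV, CB, FF]
Visit YE → queue [KI, JE, ZW, SM, IV, CB, FF]
Visit KI; enqueue UI, RI, PF, FI → queue [JE, ZW, SM, IV, CB, FF, UI, RI, PF, FI]
Visit JE; enqueue JL → queue [ZW, SM, IV, CB, FF, UI, RI, PF, FI, JL]
Visit ZW → queue [SM, IV, CB, FF, UI, RI, PF, FI, JL]
Visit SM → queue [IV, CB, FF, UI, RI, PF, FI, JL]
Visit IV → queue [CB, FF, UI, RI, PF, FI, JL]
Visit CB → queue [FF, UI, RI, PF, FI, JL]
Visit FF → queue [UI, RI, PF, FI, JL]
Visit UI → queue [RI, PF, FI, JL]
Visit RI → queue [PF, FI, JL]
Visit PF → queue [FI, JL]
Visit FI → queue [JL]
Visit JL → queue []

OH → UQ → UG → JF → AU → YE → KI → JE → ZW → SM → IV → CB → FF → UI → RI → PF → FI → JL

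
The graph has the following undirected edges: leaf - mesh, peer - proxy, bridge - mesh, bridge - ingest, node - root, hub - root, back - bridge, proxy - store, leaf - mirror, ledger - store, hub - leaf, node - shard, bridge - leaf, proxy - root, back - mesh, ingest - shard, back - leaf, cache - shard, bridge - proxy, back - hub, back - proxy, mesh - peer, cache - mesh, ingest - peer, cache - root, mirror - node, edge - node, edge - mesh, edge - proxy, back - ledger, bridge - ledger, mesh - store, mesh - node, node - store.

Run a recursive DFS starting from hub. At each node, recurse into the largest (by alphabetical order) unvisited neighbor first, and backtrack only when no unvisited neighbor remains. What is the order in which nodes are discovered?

hub -> root -> proxy -> store -> node -> shard -> ingest -> peer -> mesh -> leaf -> mirror -> bridge -> ledger -> back -> edge -> cache

Visit hub
hub → root
root → proxy
proxy → store
store → node
node → shard
shard → ingest
ingest → peer
peer → mesh
mesh → leaf
leaf → mirror
leaf → bridge
bridge → ledger
ledger → back
mesh → edge
mesh → cache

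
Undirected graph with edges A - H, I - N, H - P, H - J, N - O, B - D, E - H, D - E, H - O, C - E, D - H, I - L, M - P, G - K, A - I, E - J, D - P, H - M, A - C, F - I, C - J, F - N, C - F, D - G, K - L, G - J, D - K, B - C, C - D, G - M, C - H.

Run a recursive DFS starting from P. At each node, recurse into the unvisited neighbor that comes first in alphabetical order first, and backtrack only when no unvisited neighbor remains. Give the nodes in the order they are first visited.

Visit P
P → D
D → B
B → C
C → A
A → H
H → E
E → J
J → G
G → K
K → L
L → I
I → F
F → N
N → O
G → M

P, D, B, C, A, H, E, J, G, K, L, I, F, N, O, M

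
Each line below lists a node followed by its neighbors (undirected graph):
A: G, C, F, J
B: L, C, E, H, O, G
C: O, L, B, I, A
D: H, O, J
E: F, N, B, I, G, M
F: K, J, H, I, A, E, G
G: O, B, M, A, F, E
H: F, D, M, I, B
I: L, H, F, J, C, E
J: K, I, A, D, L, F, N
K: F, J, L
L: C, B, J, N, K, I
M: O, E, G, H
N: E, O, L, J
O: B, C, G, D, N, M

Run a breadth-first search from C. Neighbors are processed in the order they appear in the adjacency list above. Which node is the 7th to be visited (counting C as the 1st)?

G

Visit C; enqueue O, L, B, I, A → queue [O, L, B, I, A]
Visit O; enqueue G, D, N, M → queue [L, B, I, A, G, D, N, M]
Visit L; enqueue J, K → queue [B, I, A, G, D, N, M, J, K]
Visit B; enqueue E, H → queue [I, A, G, D, N, M, J, K, E, H]
Visit I; enqueue F → queue [A, G, D, N, M, J, K, E, H, F]
Visit A → queue [G, D, N, M, J, K, E, H, F]
Visit G → queue [D, N, M, J, K, E, H, F]
Visit D → queue [N, M, J, K, E, H, F]
Visit N → queue [M, J, K, E, H, F]
Visit M → queue [J, K, E, H, F]
Visit J → queue [K, E, H, F]
Visit K → queue [E, H, F]
Visit E → queue [H, F]
Visit H → queue [F]
Visit F → queue []

Visit order: C, O, L, B, I, A, G, D, N, M, J, K, E, H, F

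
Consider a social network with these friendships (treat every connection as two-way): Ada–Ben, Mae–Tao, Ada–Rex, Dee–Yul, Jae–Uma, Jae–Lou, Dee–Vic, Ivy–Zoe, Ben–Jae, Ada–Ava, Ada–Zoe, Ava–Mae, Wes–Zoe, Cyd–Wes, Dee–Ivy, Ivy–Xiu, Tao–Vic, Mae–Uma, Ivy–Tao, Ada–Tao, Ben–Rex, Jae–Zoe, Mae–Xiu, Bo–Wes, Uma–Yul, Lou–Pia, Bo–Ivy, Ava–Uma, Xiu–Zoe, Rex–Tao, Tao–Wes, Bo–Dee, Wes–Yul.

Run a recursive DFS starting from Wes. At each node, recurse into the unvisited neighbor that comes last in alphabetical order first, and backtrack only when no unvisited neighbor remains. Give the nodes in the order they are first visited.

Wes Zoe Xiu Mae Uma Yul Dee Vic Tao Rex Ben Jae Lou Pia Ada Ava Ivy Bo Cyd

Visit Wes
Wes → Zoe
Zoe → Xiu
Xiu → Mae
Mae → Uma
Uma → Yul
Yul → Dee
Dee → Vic
Vic → Tao
Tao → Rex
Rex → Ben
Ben → Jae
Jae → Lou
Lou → Pia
Ben → Ada
Ada → Ava
Tao → Ivy
Ivy → Bo
Wes → Cyd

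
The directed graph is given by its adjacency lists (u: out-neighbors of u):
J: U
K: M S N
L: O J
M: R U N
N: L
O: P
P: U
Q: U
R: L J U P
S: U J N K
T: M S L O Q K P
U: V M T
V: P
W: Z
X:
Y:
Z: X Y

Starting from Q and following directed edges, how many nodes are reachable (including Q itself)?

13

BFS from Q visits: Q, U, V, M, T, P, R, N, S, L, O, K, J
Reachable nodes: 13 of 17 total.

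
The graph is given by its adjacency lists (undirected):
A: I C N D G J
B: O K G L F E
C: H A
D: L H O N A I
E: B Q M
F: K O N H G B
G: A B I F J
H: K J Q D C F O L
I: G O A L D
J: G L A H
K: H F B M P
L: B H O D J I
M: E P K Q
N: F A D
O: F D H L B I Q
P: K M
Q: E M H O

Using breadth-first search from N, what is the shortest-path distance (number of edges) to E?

Level 0: N
Level 1: A, D, F
Level 2: B, C, G, H, I, J, K, L, O
Level 3: E, M, P, Q
E first appears at level 3.

3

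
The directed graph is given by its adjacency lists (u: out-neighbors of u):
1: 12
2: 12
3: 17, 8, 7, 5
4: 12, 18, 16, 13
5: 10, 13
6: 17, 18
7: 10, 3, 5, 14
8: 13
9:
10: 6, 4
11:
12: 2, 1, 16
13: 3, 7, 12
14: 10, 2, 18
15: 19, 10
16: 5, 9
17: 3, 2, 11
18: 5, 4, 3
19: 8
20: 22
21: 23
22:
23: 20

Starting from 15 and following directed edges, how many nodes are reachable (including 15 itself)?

BFS from 15 visits: 15, 10, 19, 4, 6, 8, 12, 13, 16, 18, 17, 1, 2, 3, 7, 5, 9, 11, 14
Reachable nodes: 19 of 23 total.

19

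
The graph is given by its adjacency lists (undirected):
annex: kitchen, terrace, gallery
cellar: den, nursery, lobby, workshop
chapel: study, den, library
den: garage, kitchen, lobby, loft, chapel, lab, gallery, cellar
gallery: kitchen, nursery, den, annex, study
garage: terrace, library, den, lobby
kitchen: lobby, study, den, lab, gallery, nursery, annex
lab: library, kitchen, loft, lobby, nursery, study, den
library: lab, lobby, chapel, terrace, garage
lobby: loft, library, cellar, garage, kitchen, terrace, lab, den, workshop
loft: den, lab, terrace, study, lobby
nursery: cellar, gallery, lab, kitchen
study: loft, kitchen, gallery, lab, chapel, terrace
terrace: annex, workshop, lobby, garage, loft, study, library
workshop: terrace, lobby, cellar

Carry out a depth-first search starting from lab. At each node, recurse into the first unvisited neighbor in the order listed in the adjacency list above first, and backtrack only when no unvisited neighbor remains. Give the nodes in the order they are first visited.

Visit lab
lab → library
library → lobby
lobby → loft
loft → den
den → garage
garage → terrace
terrace → annex
annex → kitchen
kitchen → study
study → gallery
gallery → nursery
nursery → cellar
cellar → workshop
study → chapel

lab, library, lobby, loft, den, garage, terrace, annex, kitchen, study, gallery, nursery, cellar, workshop, chapel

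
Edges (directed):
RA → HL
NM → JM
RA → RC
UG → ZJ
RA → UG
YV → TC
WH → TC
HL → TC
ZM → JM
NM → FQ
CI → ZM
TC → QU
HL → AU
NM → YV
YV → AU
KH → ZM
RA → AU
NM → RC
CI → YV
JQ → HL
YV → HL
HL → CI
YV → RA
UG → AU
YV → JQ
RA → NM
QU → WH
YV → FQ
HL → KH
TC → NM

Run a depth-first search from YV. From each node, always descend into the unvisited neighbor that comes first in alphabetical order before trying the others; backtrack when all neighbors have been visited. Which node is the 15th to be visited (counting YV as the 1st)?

RA

Visit YV
YV → AU
YV → FQ
YV → HL
HL → CI
CI → ZM
ZM → JM
HL → KH
HL → TC
TC → NM
NM → RC
TC → QU
QU → WH
YV → JQ
YV → RA
RA → UG
UG → ZJ

Visit order: YV, AU, FQ, HL, CI, ZM, JM, KH, TC, NM, RC, QU, WH, JQ, RA, UG, ZJ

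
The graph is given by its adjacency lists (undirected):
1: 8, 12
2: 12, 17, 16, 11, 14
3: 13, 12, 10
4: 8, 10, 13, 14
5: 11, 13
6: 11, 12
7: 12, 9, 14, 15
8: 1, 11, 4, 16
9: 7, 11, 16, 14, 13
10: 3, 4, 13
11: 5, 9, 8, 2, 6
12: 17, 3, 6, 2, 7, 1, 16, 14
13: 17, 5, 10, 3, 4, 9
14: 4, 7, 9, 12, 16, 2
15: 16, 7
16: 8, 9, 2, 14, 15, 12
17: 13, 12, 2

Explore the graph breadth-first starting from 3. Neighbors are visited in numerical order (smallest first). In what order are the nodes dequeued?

3, 10, 12, 13, 4, 1, 2, 6, 7, 14, 16, 17, 5, 9, 8, 11, 15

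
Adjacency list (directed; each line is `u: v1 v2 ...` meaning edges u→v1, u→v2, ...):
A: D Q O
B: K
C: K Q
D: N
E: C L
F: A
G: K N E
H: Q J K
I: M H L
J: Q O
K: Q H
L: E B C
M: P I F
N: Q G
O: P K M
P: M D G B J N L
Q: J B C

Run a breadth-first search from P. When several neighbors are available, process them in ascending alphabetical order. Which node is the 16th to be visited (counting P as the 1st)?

H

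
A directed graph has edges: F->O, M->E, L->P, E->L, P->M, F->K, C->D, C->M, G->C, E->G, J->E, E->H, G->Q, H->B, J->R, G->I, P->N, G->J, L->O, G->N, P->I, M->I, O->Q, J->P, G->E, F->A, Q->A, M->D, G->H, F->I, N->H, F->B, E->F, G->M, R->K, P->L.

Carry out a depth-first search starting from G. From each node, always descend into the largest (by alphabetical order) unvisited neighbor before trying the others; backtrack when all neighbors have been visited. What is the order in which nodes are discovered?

G Q A N H B M I E L P O F K D J R C

Visit G
G → Q
Q → A
G → N
N → H
H → B
G → M
M → I
M → E
E → L
L → P
L → O
E → F
F → K
M → D
G → J
J → R
G → C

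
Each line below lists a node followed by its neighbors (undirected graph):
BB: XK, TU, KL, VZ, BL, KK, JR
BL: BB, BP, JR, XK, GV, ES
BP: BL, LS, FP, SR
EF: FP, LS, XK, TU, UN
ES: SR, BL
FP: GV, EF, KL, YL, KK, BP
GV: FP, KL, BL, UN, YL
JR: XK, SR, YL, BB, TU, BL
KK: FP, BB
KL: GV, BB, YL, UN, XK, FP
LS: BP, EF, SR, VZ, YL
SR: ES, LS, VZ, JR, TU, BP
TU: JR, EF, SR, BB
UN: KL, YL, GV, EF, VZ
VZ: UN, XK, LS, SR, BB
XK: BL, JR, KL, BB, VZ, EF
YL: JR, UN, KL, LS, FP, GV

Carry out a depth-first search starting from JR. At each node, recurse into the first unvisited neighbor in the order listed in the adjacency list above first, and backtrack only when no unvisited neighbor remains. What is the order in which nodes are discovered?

JR -> XK -> BL -> BB -> TU -> EF -> FP -> GV -> KL -> YL -> UN -> VZ -> LS -> BP -> SR -> ES -> KK

Visit JR
JR → XK
XK → BL
BL → BB
BB → TU
TU → EF
EF → FP
FP → GV
GV → KL
KL → YL
YL → UN
UN → VZ
VZ → LS
LS → BP
BP → SR
SR → ES
FP → KK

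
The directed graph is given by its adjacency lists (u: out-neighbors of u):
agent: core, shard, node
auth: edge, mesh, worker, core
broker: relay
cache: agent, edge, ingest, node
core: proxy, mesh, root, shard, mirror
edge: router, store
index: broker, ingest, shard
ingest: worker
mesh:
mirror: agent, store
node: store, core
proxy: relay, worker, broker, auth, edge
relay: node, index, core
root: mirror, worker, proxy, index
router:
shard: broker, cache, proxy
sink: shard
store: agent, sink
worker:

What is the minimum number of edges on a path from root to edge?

Level 0: root
Level 1: index, mirror, proxy, worker
Level 2: agent, auth, broker, edge, ingest, relay, shard, store
Level 3: cache, core, mesh, node, router, sink
edge first appears at level 2.

2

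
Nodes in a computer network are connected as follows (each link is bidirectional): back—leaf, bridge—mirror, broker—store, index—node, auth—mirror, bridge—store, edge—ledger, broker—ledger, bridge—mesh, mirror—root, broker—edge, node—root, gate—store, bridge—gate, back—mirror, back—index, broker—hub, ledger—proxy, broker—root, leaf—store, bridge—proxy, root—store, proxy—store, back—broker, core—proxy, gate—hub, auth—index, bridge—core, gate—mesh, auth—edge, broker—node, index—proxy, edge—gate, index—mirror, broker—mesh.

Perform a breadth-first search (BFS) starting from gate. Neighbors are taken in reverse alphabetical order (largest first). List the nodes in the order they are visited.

Visit gate; enqueue store, mesh, hub, edge, bridge → queue [store, mesh, hub, edge, bridge]
Visit store; enqueue root, proxy, leaf, broker → queue [mesh, hub, edge, bridge, root, proxy, leaf, broker]
Visit mesh → queue [hub, edge, bridge, root, proxy, leaf, broker]
Visit hub → queue [edge, bridge, root, proxy, leaf, broker]
Visit edge; enqueue ledger, auth → queue [bridge, root, proxy, leaf, broker, ledger, auth]
Visit bridge; enqueue mirror, core → queue [root, proxy, leaf, broker, ledger, auth, mirror, core]
Visit root; enqueue node → queue [proxy, leaf, broker, ledger, auth, mirror, core, node]
Visit proxy; enqueue index → queue [leaf, broker, ledger, auth, mirror, core, node, index]
Visit leaf; enqueue back → queue [broker, ledger, auth, mirror, core, node, index, back]
Visit broker → queue [ledger, auth, mirror, core, node, index, back]
Visit ledger → queue [auth, mirror, core, node, index, back]
Visit auth → queue [mirror, core, node, index, back]
Visit mirror → queue [core, node, index, back]
Visit core → queue [node, index, back]
Visit node → queue [index, back]
Visit index → queue [back]
Visit back → queue []

gate, store, mesh, hub, edge, bridge, root, proxy, leaf, broker, ledger, auth, mirror, core, node, index, back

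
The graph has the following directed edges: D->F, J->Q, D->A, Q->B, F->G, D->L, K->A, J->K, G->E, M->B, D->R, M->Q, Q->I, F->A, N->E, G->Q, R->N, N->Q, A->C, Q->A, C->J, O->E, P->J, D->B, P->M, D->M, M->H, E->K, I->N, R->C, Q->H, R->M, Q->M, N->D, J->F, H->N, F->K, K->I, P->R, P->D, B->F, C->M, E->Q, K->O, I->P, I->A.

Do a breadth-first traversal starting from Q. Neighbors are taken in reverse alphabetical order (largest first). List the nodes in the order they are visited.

Visit Q; enqueue M, I, H, B, A → queue [M, I, H, B, A]
Visit M → queue [I, H, B, A]
Visit I; enqueue P, N → queue [H, B, A, P, N]
Visit H → queue [B, A, P, N]
Visit B; enqueue F → queue [A, P, N, F]
Visit A; enqueue C → queue [P, N, F, C]
Visit P; enqueue R, J, D → queue [N, F, C, R, J, D]
Visit N; enqueue E → queue [F, C, R, J, D, E]
Visit F; enqueue K, G → queue [C, R, J, D, E, K, G]
Visit C → queue [R, J, D, E, K, G]
Visit R → queue [J, D, E, K, G]
Visit J → queue [D, E, K, G]
Visit D; enqueue L → queue [E, K, G, L]
Visit E → queue [K, G, L]
Visit K; enqueue O → queue [G, L, O]
Visit G → queue [L, O]
Visit L → queue [O]
Visit O → queue []

Q -> M -> I -> H -> B -> A -> P -> N -> F -> C -> R -> J -> D -> E -> K -> G -> L -> O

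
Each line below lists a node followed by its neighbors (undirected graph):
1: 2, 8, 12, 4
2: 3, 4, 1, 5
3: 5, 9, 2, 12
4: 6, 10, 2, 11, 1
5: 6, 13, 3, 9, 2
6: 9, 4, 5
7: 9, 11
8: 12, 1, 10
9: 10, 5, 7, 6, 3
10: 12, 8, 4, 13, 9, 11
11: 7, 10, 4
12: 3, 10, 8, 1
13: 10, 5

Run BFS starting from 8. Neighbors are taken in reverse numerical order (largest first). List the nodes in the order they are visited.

Visit 8; enqueue 12, 10, 1 → queue [12, 10, 1]
Visit 12; enqueue 3 → queue [10, 1, 3]
Visit 10; enqueue 13, 11, 9, 4 → queue [1, 3, 13, 11, 9, 4]
Visit 1; enqueue 2 → queue [3, 13, 11, 9, 4, 2]
Visit 3; enqueue 5 → queue [13, 11, 9, 4, 2, 5]
Visit 13 → queue [11, 9, 4, 2, 5]
Visit 11; enqueue 7 → queue [9, 4, 2, 5, 7]
Visit 9; enqueue 6 → queue [4, 2, 5, 7, 6]
Visit 4 → queue [2, 5, 7, 6]
Visit 2 → queue [5, 7, 6]
Visit 5 → queue [7, 6]
Visit 7 → queue [6]
Visit 6 → queue []

8 -> 12 -> 10 -> 1 -> 3 -> 13 -> 11 -> 9 -> 4 -> 2 -> 5 -> 7 -> 6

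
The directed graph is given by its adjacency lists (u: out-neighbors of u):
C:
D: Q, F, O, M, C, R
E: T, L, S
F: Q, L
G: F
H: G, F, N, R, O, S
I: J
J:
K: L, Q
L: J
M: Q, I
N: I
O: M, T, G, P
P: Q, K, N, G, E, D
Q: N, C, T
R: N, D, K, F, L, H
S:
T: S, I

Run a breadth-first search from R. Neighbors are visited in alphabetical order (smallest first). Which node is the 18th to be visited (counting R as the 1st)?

E

Visit R; enqueue D, F, H, K, L, N → queue [D, F, H, K, L, N]
Visit D; enqueue C, M, O, Q → queue [F, H, K, L, N, C, M, O, Q]
Visit F → queue [H, K, L, N, C, M, O, Q]
Visit H; enqueue G, S → queue [K, L, N, C, M, O, Q, G, S]
Visit K → queue [L, N, C, M, O, Q, G, S]
Visit L; enqueue J → queue [N, C, M, O, Q, G, S, J]
Visit N; enqueue I → queue [C, M, O, Q, G, S, J, I]
Visit C → queue [M, O, Q, G, S, J, I]
Visit M → queue [O, Q, G, S, J, I]
Visit O; enqueue P, T → queue [Q, G, S, J, I, P, T]
Visit Q → queue [G, S, J, I, P, T]
Visit G → queue [S, J, I, P, T]
Visit S → queue [J, I, P, T]
Visit J → queue [I, P, T]
Visit I → queue [P, T]
Visit P; enqueue E → queue [T, E]
Visit T → queue [E]
Visit E → queue []

Visit order: R, D, F, H, K, L, N, C, M, O, Q, G, S, J, I, P, T, E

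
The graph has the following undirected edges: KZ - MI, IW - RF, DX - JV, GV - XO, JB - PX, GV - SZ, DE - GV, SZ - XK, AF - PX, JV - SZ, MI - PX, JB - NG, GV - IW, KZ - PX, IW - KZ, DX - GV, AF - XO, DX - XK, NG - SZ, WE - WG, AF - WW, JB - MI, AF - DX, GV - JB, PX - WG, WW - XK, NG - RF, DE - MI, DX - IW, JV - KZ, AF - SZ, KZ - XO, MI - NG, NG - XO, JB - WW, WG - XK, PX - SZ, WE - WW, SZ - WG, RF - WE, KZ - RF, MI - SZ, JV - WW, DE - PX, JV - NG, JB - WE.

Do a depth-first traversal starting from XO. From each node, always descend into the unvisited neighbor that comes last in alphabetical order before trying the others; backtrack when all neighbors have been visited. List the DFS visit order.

Visit XO
XO → NG
NG → SZ
SZ → XK
XK → WW
WW → WE
WE → WG
WG → PX
PX → MI
MI → KZ
KZ → RF
RF → IW
IW → GV
GV → JB
GV → DX
DX → JV
DX → AF
GV → DE

XO -> NG -> SZ -> XK -> WW -> WE -> WG -> PX -> MI -> KZ -> RF -> IW -> GV -> JB -> DX -> JV -> AF -> DE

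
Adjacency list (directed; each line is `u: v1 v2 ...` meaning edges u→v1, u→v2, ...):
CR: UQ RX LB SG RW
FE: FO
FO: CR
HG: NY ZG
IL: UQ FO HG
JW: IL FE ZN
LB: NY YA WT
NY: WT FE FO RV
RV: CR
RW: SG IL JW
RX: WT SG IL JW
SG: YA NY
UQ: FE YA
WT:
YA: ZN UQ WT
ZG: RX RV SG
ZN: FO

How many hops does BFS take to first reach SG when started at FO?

Level 0: FO
Level 1: CR
Level 2: LB, RW, RX, SG, UQ
Level 3: FE, IL, JW, NY, WT, YA
Level 4: HG, RV, ZN
Level 5: ZG
SG first appears at level 2.

2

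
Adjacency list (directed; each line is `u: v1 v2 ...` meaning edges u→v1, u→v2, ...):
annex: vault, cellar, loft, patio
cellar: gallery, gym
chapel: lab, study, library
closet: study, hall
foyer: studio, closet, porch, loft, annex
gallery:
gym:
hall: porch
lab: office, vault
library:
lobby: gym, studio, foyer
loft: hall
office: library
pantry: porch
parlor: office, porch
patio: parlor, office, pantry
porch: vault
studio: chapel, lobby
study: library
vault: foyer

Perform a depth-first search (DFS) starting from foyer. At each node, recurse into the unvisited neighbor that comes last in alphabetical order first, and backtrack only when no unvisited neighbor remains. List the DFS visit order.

Visit foyer
foyer → studio
studio → lobby
lobby → gym
studio → chapel
chapel → study
study → library
chapel → lab
lab → vault
lab → office
foyer → porch
foyer → loft
loft → hall
foyer → closet
foyer → annex
annex → patio
patio → parlor
patio → pantry
annex → cellar
cellar → gallery

foyer, studio, lobby, gym, chapel, study, library, lab, vault, office, porch, loft, hall, closet, annex, patio, parlor, pantry, cellar, gallery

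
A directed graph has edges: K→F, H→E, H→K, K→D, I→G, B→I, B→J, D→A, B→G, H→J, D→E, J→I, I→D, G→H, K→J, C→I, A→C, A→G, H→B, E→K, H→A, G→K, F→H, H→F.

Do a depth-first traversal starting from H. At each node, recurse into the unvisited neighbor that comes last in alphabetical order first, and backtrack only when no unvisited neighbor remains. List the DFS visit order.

Visit H
H → K
K → J
J → I
I → G
I → D
D → E
D → A
A → C
K → F
H → B

H -> K -> J -> I -> G -> D -> E -> A -> C -> F -> B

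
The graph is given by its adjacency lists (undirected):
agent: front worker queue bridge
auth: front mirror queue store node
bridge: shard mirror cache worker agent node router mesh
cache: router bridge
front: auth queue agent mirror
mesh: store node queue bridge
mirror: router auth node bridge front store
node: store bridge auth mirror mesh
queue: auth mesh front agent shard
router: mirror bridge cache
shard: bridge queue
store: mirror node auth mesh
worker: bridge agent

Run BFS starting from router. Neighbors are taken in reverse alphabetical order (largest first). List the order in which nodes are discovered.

router -> mirror -> cache -> bridge -> store -> node -> front -> auth -> worker -> shard -> mesh -> agent -> queue

Visit router; enqueue mirror, cache, bridge → queue [mirror, cache, bridge]
Visit mirror; enqueue store, node, front, auth → queue [cache, bridge, store, node, front, auth]
Visit cache → queue [bridge, store, node, front, auth]
Visit bridge; enqueue worker, shard, mesh, agent → queue [store, node, front, auth, worker, shard, mesh, agent]
Visit store → queue [node, front, auth, worker, shard, mesh, agent]
Visit node → queue [front, auth, worker, shard, mesh, agent]
Visit front; enqueue queue → queue [auth, worker, shard, mesh, agent, queue]
Visit auth → queue [worker, shard, mesh, agent, queue]
Visit worker → queue [shard, mesh, agent, queue]
Visit shard → queue [mesh, agent, queue]
Visit mesh → queue [agent, queue]
Visit agent → queue [queue]
Visit queue → queue []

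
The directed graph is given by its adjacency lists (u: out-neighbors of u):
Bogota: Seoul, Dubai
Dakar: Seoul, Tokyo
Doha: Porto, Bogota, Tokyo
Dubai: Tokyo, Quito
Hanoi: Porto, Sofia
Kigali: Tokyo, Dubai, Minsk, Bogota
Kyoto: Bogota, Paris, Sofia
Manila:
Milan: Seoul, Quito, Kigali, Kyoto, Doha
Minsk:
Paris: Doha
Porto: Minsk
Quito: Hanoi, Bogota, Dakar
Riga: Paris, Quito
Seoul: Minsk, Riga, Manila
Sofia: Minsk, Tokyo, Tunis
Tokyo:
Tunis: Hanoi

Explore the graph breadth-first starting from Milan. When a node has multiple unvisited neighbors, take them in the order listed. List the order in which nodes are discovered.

Visit Milan; enqueue Seoul, Quito, Kigali, Kyoto, Doha → queue [Seoul, Quito, Kigali, Kyoto, Doha]
Visit Seoul; enqueue Minsk, Riga, Manila → queue [Quito, Kigali, Kyoto, Doha, Minsk, Riga, Manila]
Visit Quito; enqueue Hanoi, Bogota, Dakar → queue [Kigali, Kyoto, Doha, Minsk, Riga, Manila, Hanoi, Bogota, Dakar]
Visit Kigali; enqueue Tokyo, Dubai → queue [Kyoto, Doha, Minsk, Riga, Manila, Hanoi, Bogota, Dakar, Tokyo, Dubai]
Visit Kyoto; enqueue Paris, Sofia → queue [Doha, Minsk, Riga, Manila, Hanoi, Bogota, Dakar, Tokyo, Dubai, Paris, Sofia]
Visit Doha; enqueue Porto → queue [Minsk, Riga, Manila, Hanoi, Bogota, Dakar, Tokyo, Dubai, Paris, Sofia, Porto]
Visit Minsk → queue [Riga, Manila, Hanoi, Bogota, Dakar, Tokyo, Dubai, Paris, Sofia, Porto]
Visit Riga → queue [Manila, Hanoi, Bogota, Dakar, Tokyo, Dubai, Paris, Sofia, Porto]
Visit Manila → queue [Hanoi, Bogota, Dakar, Tokyo, Dubai, Paris, Sofia, Porto]
Visit Hanoi → queue [Bogota, Dakar, Tokyo, Dubai, Paris, Sofia, Porto]
Visit Bogota → queue [Dakar, Tokyo, Dubai, Paris, Sofia, Porto]
Visit Dakar → queue [Tokyo, Dubai, Paris, Sofia, Porto]
Visit Tokyo → queue [Dubai, Paris, Sofia, Porto]
Visit Dubai → queue [Paris, Sofia, Porto]
Visit Paris → queue [Sofia, Porto]
Visit Sofia; enqueue Tunis → queue [Porto, Tunis]
Visit Porto → queue [Tunis]
Visit Tunis → queue []

Milan -> Seoul -> Quito -> Kigali -> Kyoto -> Doha -> Minsk -> Riga -> Manila -> Hanoi -> Bogota -> Dakar -> Tokyo -> Dubai -> Paris -> Sofia -> Porto -> Tunis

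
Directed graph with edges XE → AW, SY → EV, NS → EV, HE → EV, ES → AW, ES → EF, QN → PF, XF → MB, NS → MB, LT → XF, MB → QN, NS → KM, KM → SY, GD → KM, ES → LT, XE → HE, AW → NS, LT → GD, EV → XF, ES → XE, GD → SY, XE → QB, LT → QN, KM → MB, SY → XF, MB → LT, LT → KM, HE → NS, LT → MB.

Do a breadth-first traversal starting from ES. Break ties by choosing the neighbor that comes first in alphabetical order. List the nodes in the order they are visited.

Visit ES; enqueue AW, EF, LT, XE → queue [AW, EF, LT, XE]
Visit AW; enqueue NS → queue [EF, LT, XE, NS]
Visit EF → queue [LT, XE, NS]
Visit LT; enqueue GD, KM, MB, QN, XF → queue [XE, NS, GD, KM, MB, QN, XF]
Visit XE; enqueue HE, QB → queue [NS, GD, KM, MB, QN, XF, HE, QB]
Visit NS; enqueue EV → queue [GD, KM, MB, QN, XF, HE, QB, EV]
Visit GD; enqueue SY → queue [KM, MB, QN, XF, HE, QB, EV, SY]
Visit KM → queue [MB, QN, XF, HE, QB, EV, SY]
Visit MB → queue [QN, XF, HE, QB, EV, SY]
Visit QN; enqueue PF → queue [XF, HE, QB, EV, SY, PF]
Visit XF → queue [HE, QB, EV, SY, PF]
Visit HE → queue [QB, EV, SY, PF]
Visit QB → queue [EV, SY, PF]
Visit EV → queue [SY, PF]
Visit SY → queue [PF]
Visit PF → queue []

ES → AW → EF → LT → XE → NS → GD → KM → MB → QN → XF → HE → QB → EV → SY → PF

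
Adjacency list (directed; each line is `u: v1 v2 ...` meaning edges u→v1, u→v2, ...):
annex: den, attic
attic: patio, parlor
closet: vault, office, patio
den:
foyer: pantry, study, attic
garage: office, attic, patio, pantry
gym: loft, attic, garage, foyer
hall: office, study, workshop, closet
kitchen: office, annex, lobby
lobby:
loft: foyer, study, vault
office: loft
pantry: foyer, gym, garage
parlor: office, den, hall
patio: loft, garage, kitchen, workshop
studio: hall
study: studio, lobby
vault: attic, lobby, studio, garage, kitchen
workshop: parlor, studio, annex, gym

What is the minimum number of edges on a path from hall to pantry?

Level 0: hall
Level 1: closet, office, study, workshop
Level 2: annex, gym, lobby, loft, parlor, patio, studio, vault
Level 3: attic, den, foyer, garage, kitchen
Level 4: pantry
pantry first appears at level 4.

4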